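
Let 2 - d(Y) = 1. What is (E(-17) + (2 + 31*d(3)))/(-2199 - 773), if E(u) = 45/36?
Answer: -137/11888 ≈ -0.011524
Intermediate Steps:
E(u) = 5/4 (E(u) = 45*(1/36) = 5/4)
d(Y) = 1 (d(Y) = 2 - 1*1 = 2 - 1 = 1)
(E(-17) + (2 + 31*d(3)))/(-2199 - 773) = (5/4 + (2 + 31*1))/(-2199 - 773) = (5/4 + (2 + 31))/(-2972) = (5/4 + 33)*(-1/2972) = (137/4)*(-1/2972) = -137/11888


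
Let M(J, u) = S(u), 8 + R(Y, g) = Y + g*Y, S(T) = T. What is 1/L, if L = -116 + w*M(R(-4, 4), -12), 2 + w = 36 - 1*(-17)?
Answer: -1/728 ≈ -0.0013736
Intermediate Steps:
w = 51 (w = -2 + (36 - 1*(-17)) = -2 + (36 + 17) = -2 + 53 = 51)
R(Y, g) = -8 + Y + Y*g (R(Y, g) = -8 + (Y + g*Y) = -8 + (Y + Y*g) = -8 + Y + Y*g)
M(J, u) = u
L = -728 (L = -116 + 51*(-12) = -116 - 612 = -728)
1/L = 1/(-728) = -1/728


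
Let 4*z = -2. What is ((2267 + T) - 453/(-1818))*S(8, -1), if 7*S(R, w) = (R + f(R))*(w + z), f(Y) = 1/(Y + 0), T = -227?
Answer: -80365415/22624 ≈ -3552.2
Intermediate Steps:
z = -½ (z = (¼)*(-2) = -½ ≈ -0.50000)
f(Y) = 1/Y
S(R, w) = (-½ + w)*(R + 1/R)/7 (S(R, w) = ((R + 1/R)*(w - ½))/7 = ((R + 1/R)*(-½ + w))/7 = ((-½ + w)*(R + 1/R))/7 = (-½ + w)*(R + 1/R)/7)
((2267 + T) - 453/(-1818))*S(8, -1) = ((2267 - 227) - 453/(-1818))*((1/14)*(-1 + 2*(-1) + 8²*(-1 + 2*(-1)))/8) = (2040 - 453*(-1/1818))*((1/14)*(⅛)*(-1 - 2 + 64*(-1 - 2))) = (2040 + 151/606)*((1/14)*(⅛)*(-1 - 2 + 64*(-3))) = 1236391*((1/14)*(⅛)*(-1 - 2 - 192))/606 = 1236391*((1/14)*(⅛)*(-195))/606 = (1236391/606)*(-195/112) = -80365415/22624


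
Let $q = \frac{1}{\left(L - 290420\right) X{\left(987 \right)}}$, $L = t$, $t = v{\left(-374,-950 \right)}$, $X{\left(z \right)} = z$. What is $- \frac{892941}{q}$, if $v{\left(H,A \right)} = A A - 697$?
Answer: $-538831871086761$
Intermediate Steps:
$v{\left(H,A \right)} = -697 + A^{2}$ ($v{\left(H,A \right)} = A^{2} - 697 = -697 + A^{2}$)
$t = 901803$ ($t = -697 + \left(-950\right)^{2} = -697 + 902500 = 901803$)
$L = 901803$
$q = \frac{1}{603435021}$ ($q = \frac{1}{\left(901803 - 290420\right) 987} = \frac{1}{611383} \cdot \frac{1}{987} = \frac{1}{603435021} \approx 1.6572 \cdot 10^{-9}$)
$- \frac{892941}{q} = - 892941 \frac{1}{\frac{1}{603435021}} = \left(-892941\right) 603435021 = -538831871086761$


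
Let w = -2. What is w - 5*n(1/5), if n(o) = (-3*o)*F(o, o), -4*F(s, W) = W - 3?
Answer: ⅒ ≈ 0.10000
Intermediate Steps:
F(s, W) = ¾ - W/4 (F(s, W) = -(W - 3)/4 = -(-3 + W)/4 = ¾ - W/4)
n(o) = -3*o*(¾ - o/4) (n(o) = (-3*o)*(¾ - o/4) = -3*o*(¾ - o/4))
w - 5*n(1/5) = -2 - 15*(-3 + 1/5)/(4*5) = -2 - 15*(-3 + ⅕)/(4*5) = -2 - 15*(-14)/(4*5*5) = -2 - 5*(-21/50) = -2 + 21/10 = ⅒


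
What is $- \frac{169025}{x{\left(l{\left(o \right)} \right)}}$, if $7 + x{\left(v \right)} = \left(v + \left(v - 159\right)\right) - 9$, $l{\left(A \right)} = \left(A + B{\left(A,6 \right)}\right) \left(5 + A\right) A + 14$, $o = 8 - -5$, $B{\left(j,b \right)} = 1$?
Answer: $- \frac{33805}{1281} \approx -26.39$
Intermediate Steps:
$o = 13$ ($o = 8 + 5 = 13$)
$l{\left(A \right)} = 14 + A \left(1 + A\right) \left(5 + A\right)$ ($l{\left(A \right)} = \left(A + 1\right) \left(5 + A\right) A + 14 = \left(1 + A\right) \left(5 + A\right) A + 14 = A \left(1 + A\right) \left(5 + A\right) + 14 = 14 + A \left(1 + A\right) \left(5 + A\right)$)
$x{\left(v \right)} = -175 + 2 v$ ($x{\left(v \right)} = -7 + \left(\left(v + \left(v - 159\right)\right) - 9\right) = -7 + \left(\left(v + \left(-159 + v\right)\right) - 9\right) = -7 + \left(\left(-159 + 2 v\right) - 9\right) = -7 + \left(-168 + 2 v\right) = -175 + 2 v$)
$- \frac{169025}{x{\left(l{\left(o \right)} \right)}} = - \frac{169025}{-175 + 2 \left(14 + 13^{3} + 5 \cdot 13 + 6 \cdot 13^{2}\right)} = - \frac{169025}{-175 + 2 \left(14 + 2197 + 65 + 6 \cdot 169\right)} = - \frac{169025}{-175 + 2 \left(14 + 2197 + 65 + 1014\right)} = - \frac{169025}{-175 + 2 \cdot 3290} = - \frac{169025}{-175 + 6580} = - \frac{169025}{6405} = \left(-169025\right) \frac{1}{6405} = - \frac{33805}{1281}$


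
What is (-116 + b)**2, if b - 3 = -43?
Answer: 24336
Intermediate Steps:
b = -40 (b = 3 - 43 = -40)
(-116 + b)**2 = (-116 - 40)**2 = (-156)**2 = 24336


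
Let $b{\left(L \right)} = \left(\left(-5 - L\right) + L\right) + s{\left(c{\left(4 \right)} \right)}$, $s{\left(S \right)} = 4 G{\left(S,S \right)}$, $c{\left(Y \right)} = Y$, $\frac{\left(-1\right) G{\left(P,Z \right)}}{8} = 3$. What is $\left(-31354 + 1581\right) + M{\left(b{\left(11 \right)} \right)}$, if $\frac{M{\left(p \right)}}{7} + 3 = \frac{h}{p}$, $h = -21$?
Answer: $- \frac{3009047}{101} \approx -29793.0$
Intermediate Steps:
$G{\left(P,Z \right)} = -24$ ($G{\left(P,Z \right)} = \left(-8\right) 3 = -24$)
$s{\left(S \right)} = -96$ ($s{\left(S \right)} = 4 \left(-24\right) = -96$)
$b{\left(L \right)} = -101$ ($b{\left(L \right)} = \left(\left(-5 - L\right) + L\right) - 96 = -5 - 96 = -101$)
$M{\left(p \right)} = -21 - \frac{147}{p}$ ($M{\left(p \right)} = -21 + 7 \left(- \frac{21}{p}\right) = -21 - \frac{147}{p}$)
$\left(-31354 + 1581\right) + M{\left(b{\left(11 \right)} \right)} = \left(-31354 + 1581\right) - \left(21 + \frac{147}{-101}\right) = -29773 - \frac{1974}{101} = - \frac{3009047}{101}$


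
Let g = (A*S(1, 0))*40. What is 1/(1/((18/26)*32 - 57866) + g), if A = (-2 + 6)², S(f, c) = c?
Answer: -751970/13 ≈ -57844.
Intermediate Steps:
A = 16 (A = 4² = 16)
g = 0 (g = (16*0)*40 = 0*40 = 0)
1/(1/((18/26)*32 - 57866) + g) = 1/(1/((18/26)*32 - 57866) + 0) = 1/(1/((18*(1/26))*32 - 57866) + 0) = 1/(1/((9/13)*32 - 57866) + 0) = 1/(1/(288/13 - 57866) + 0) = 1/(1/(-751970/13) + 0) = 1/(-13/751970 + 0) = 1/(-13/751970) = -751970/13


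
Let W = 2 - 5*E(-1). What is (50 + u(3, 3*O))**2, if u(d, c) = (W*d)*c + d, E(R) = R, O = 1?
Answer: 13456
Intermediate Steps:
W = 7 (W = 2 - 5*(-1) = 2 + 5 = 7)
u(d, c) = d + 7*c*d (u(d, c) = (7*d)*c + d = 7*c*d + d = d + 7*c*d)
(50 + u(3, 3*O))**2 = (50 + 3*(1 + 7*(3*1)))**2 = (50 + 3*(1 + 7*3))**2 = (50 + 3*(1 + 21))**2 = (50 + 3*22)**2 = (50 + 66)**2 = 116**2 = 13456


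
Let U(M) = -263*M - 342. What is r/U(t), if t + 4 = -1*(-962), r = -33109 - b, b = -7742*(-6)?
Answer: 79561/252296 ≈ 0.31535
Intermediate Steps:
b = 46452 (b = -79*(-588) = 46452)
r = -79561 (r = -33109 - 1*46452 = -33109 - 46452 = -79561)
t = 958 (t = -4 - 1*(-962) = -4 + 962 = 958)
U(M) = -342 - 263*M
r/U(t) = -79561/(-342 - 263*958) = -79561/(-342 - 251954) = -79561/(-252296) = -79561*(-1/252296) = 79561/252296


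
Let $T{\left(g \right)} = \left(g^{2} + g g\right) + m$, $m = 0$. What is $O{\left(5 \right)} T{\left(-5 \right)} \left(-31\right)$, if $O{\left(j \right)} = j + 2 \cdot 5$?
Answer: $-23250$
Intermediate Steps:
$T{\left(g \right)} = 2 g^{2}$ ($T{\left(g \right)} = \left(g^{2} + g g\right) + 0 = \left(g^{2} + g^{2}\right) + 0 = 2 g^{2} + 0 = 2 g^{2}$)
$O{\left(j \right)} = 10 + j$ ($O{\left(j \right)} = j + 10 = 10 + j$)
$O{\left(5 \right)} T{\left(-5 \right)} \left(-31\right) = \left(10 + 5\right) 2 \left(-5\right)^{2} \left(-31\right) = 15 \cdot 2 \cdot 25 \left(-31\right) = 15 \cdot 50 \left(-31\right) = 750 \left(-31\right) = -23250$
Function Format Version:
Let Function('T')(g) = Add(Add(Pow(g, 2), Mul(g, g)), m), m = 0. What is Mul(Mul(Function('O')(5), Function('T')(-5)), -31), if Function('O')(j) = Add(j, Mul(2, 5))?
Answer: -23250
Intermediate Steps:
Function('T')(g) = Mul(2, Pow(g, 2)) (Function('T')(g) = Add(Add(Pow(g, 2), Mul(g, g)), 0) = Add(Add(Pow(g, 2), Pow(g, 2)), 0) = Add(Mul(2, Pow(g, 2)), 0) = Mul(2, Pow(g, 2)))
Function('O')(j) = Add(10, j) (Function('O')(j) = Add(j, 10) = Add(10, j))
Mul(Mul(Function('O')(5), Function('T')(-5)), -31) = Mul(Mul(Add(10, 5), Mul(2, Pow(-5, 2))), -31) = Mul(Mul(15, Mul(2, 25)), -31) = Mul(Mul(15, 50), -31) = Mul(750, -31) = -23250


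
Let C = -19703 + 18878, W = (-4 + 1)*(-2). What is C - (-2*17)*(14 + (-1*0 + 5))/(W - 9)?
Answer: -3121/3 ≈ -1040.3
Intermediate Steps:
W = 6 (W = -3*(-2) = 6)
C = -825
C - (-2*17)*(14 + (-1*0 + 5))/(W - 9) = -825 - (-2*17)*(14 + (-1*0 + 5))/(6 - 9) = -825 - (-34)*(14 + (0 + 5))/(-3) = -825 - (-34)*(14 + 5)*(-⅓) = -825 - (-34)*19*(-⅓) = -825 - (-34)*(-19)/3 = -825 - 1*646/3 = -825 - 646/3 = -3121/3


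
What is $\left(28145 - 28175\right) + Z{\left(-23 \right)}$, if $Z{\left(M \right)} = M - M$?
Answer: $-30$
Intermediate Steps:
$Z{\left(M \right)} = 0$
$\left(28145 - 28175\right) + Z{\left(-23 \right)} = \left(28145 - 28175\right) + 0 = -30 + 0 = -30$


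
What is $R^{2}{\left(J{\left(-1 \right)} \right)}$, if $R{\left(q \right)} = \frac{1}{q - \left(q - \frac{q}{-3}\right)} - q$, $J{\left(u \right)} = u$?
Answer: $16$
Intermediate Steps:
$R{\left(q \right)} = - q - \frac{3}{q}$ ($R{\left(q \right)} = \frac{1}{q - \left(q - q \left(- \frac{1}{3}\right)\right)} - q = \frac{1}{q - \frac{4 q}{3}} - q = \frac{1}{\left(- \frac{1}{3}\right) q} - q = - \frac{3}{q} - q = - q - \frac{3}{q}$)
$R^{2}{\left(J{\left(-1 \right)} \right)} = \left(\left(-1\right) \left(-1\right) - \frac{3}{-1}\right)^{2} = \left(1 - -3\right)^{2} = \left(1 + 3\right)^{2} = 4^{2} = 16$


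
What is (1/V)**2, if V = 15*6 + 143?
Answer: 1/54289 ≈ 1.8420e-5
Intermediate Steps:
V = 233 (V = 90 + 143 = 233)
(1/V)**2 = (1/233)**2 = 1/54289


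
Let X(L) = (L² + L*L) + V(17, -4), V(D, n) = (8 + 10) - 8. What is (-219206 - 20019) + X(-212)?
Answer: -149327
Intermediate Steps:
V(D, n) = 10 (V(D, n) = 18 - 8 = 10)
X(L) = 10 + 2*L² (X(L) = (L² + L*L) + 10 = (L² + L²) + 10 = 2*L² + 10 = 10 + 2*L²)
(-219206 - 20019) + X(-212) = (-219206 - 20019) + (10 + 2*(-212)²) = -239225 + (10 + 2*44944) = -239225 + (10 + 89888) = -239225 + 89898 = -149327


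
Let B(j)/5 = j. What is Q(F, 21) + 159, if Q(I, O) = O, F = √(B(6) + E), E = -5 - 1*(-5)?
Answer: 180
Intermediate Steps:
E = 0 (E = -5 + 5 = 0)
B(j) = 5*j
F = √30 (F = √(5*6 + 0) = √(30 + 0) = √30 ≈ 5.4772)
Q(F, 21) + 159 = 21 + 159 = 180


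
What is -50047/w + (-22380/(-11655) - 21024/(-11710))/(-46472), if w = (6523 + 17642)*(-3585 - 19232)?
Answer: 21010833389417/1942823612725283610 ≈ 1.0815e-5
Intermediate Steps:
w = -551372805 (w = 24165*(-22817) = -551372805)
-50047/w + (-22380/(-11655) - 21024/(-11710))/(-46472) = -50047/(-551372805) + (-22380/(-11655) - 21024/(-11710))/(-46472) = -50047*(-1/551372805) + (-22380*(-1/11655) - 21024*(-1/11710))*(-1/46472) = 50047/551372805 + (1492/777 + 10512/5855)*(-1/46472) = 50047/551372805 + (16903484/4549335)*(-1/46472) = 50047/551372805 - 4225871/52854174030 = 21010833389417/1942823612725283610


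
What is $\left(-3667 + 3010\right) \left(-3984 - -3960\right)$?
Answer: $15768$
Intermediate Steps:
$\left(-3667 + 3010\right) \left(-3984 - -3960\right) = - 657 \left(-3984 + 3960\right) = \left(-657\right) \left(-24\right) = 15768$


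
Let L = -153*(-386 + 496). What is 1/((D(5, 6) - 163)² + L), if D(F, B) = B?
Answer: 1/7819 ≈ 0.00012789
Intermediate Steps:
L = -16830 (L = -153*110 = -16830)
1/((D(5, 6) - 163)² + L) = 1/((6 - 163)² - 16830) = 1/((-157)² - 16830) = 1/(24649 - 16830) = 1/7819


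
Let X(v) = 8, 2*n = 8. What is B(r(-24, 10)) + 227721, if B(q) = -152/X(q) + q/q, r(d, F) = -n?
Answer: 227703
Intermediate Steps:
n = 4 (n = (½)*8 = 4)
r(d, F) = -4 (r(d, F) = -1*4 = -4)
B(q) = -18 (B(q) = -152/8 + q/q = -152*⅛ + 1 = -19 + 1 = -18)
B(r(-24, 10)) + 227721 = -18 + 227721 = 227703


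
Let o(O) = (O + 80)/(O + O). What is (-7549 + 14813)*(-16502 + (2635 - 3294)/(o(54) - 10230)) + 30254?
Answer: -66193876368018/552353 ≈ -1.1984e+8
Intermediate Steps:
o(O) = (80 + O)/(2*O) (o(O) = (80 + O)/((2*O)) = (80 + O)*(1/(2*O)) = (80 + O)/(2*O))
(-7549 + 14813)*(-16502 + (2635 - 3294)/(o(54) - 10230)) + 30254 = (-7549 + 14813)*(-16502 + (2635 - 3294)/((1/2)*(80 + 54)/54 - 10230)) + 30254 = 7264*(-16502 - 659/((1/2)*(1/54)*134 - 10230)) + 30254 = 7264*(-16502 - 659/(67/54 - 10230)) + 30254 = 7264*(-16502 - 659/(-552353/54)) + 30254 = 7264*(-16502 - 659*(-54/552353)) + 30254 = 7264*(-16502 + 35586/552353) + 30254 = 7264*(-9114893620/552353) + 30254 = -66210587255680/552353 + 30254 = -66193876368018/552353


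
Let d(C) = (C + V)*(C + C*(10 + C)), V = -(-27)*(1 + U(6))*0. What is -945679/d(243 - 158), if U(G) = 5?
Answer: -945679/693600 ≈ -1.3634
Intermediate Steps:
V = 0 (V = -(-27)*(1 + 5)*0 = -(-27)*6*0 = -9*(-18)*0 = 162*0 = 0)
d(C) = C*(C + C*(10 + C)) (d(C) = (C + 0)*(C + C*(10 + C)) = C*(C + C*(10 + C)))
-945679/d(243 - 158) = -945679*1/((11 + (243 - 158))*(243 - 158)²) = -945679*1/(7225*(11 + 85)) = -945679/(7225*96) = -945679/693600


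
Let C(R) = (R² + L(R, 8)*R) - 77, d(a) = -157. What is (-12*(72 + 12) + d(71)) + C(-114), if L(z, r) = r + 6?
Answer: 10158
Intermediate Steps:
L(z, r) = 6 + r
C(R) = -77 + R² + 14*R (C(R) = (R² + (6 + 8)*R) - 77 = (R² + 14*R) - 77 = -77 + R² + 14*R)
(-12*(72 + 12) + d(71)) + C(-114) = (-12*(72 + 12) - 157) + (-77 + (-114)² + 14*(-114)) = (-12*84 - 157) + (-77 + 12996 - 1596) = (-1008 - 157) + 11323 = -1165 + 11323 = 10158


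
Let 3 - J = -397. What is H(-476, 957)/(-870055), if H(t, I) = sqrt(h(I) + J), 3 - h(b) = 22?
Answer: -sqrt(381)/870055 ≈ -2.2434e-5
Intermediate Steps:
J = 400 (J = 3 - 1*(-397) = 3 + 397 = 400)
h(b) = -19 (h(b) = 3 - 1*22 = 3 - 22 = -19)
H(t, I) = sqrt(381) (H(t, I) = sqrt(-19 + 400) = sqrt(381))
H(-476, 957)/(-870055) = sqrt(381)/(-870055) = sqrt(381)*(-1/870055) = -sqrt(381)/870055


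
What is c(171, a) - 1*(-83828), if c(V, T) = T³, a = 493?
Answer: 119906985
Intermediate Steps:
c(171, a) - 1*(-83828) = 493³ - 1*(-83828) = 119823157 + 83828 = 119906985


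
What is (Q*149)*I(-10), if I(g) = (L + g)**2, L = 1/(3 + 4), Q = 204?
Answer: 144715356/49 ≈ 2.9534e+6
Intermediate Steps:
L = 1/7 ≈ 0.14286
I(g) = (1/7 + g)**2
(Q*149)*I(-10) = (204*149)*((1 + 7*(-10))**2/49) = 30396*((1 - 70)**2/49) = 30396*((1/49)*(-69)**2) = 30396*((1/49)*4761) = 30396*(4761/49) = 144715356/49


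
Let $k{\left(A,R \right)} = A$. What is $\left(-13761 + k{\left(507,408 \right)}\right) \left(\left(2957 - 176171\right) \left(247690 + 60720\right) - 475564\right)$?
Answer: $708047305899216$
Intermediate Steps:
$\left(-13761 + k{\left(507,408 \right)}\right) \left(\left(2957 - 176171\right) \left(247690 + 60720\right) - 475564\right) = \left(-13761 + 507\right) \left(\left(2957 - 176171\right) \left(247690 + 60720\right) - 475564\right) = - 13254 \left(\left(-173214\right) 308410 - 475564\right) = - 13254 \left(-53420929740 - 475564\right) = \left(-13254\right) \left(-53421405304\right) = 708047305899216$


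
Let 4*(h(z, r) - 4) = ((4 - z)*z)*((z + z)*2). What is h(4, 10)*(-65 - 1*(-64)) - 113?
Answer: -117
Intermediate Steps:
h(z, r) = 4 + z²*(4 - z) (h(z, r) = 4 + (((4 - z)*z)*((z + z)*2))/4 = 4 + ((z*(4 - z))*((2*z)*2))/4 = 4 + ((z*(4 - z))*(4*z))/4 = 4 + (4*z²*(4 - z))/4 = 4 + z²*(4 - z))
h(4, 10)*(-65 - 1*(-64)) - 113 = (4 - 1*4³ + 4*4²)*(-65 - 1*(-64)) - 113 = (4 - 1*64 + 4*16)*(-65 + 64) - 113 = (4 - 64 + 64)*(-1) - 113 = 4*(-1) - 113 = -4 - 113 = -117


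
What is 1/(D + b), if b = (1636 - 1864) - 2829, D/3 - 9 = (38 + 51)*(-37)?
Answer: -1/12909 ≈ -7.7465e-5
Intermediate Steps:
D = -9852 (D = 27 + 3*((38 + 51)*(-37)) = 27 + 3*(89*(-37)) = 27 + 3*(-3293) = 27 - 9879 = -9852)
b = -3057 (b = -228 - 2829 = -3057)
1/(D + b) = 1/(-9852 - 3057) = 1/(-12909) = -1/12909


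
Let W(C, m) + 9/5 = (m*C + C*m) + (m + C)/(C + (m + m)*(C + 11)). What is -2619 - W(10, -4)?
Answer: -1002179/395 ≈ -2537.2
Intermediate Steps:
W(C, m) = -9/5 + (C + m)/(C + 2*m*(11 + C)) + 2*C*m (W(C, m) = -9/5 + ((m*C + C*m) + (m + C)/(C + (m + m)*(C + 11))) = -9/5 + ((C*m + C*m) + (C + m)/(C + (2*m)*(11 + C))) = -9/5 + (2*C*m + (C + m)/(C + 2*m*(11 + C))) = -9/5 + ((C + m)/(C + 2*m*(11 + C)) + 2*C*m) = -9/5 + (C + m)/(C + 2*m*(11 + C)) + 2*C*m)
-2619 - W(10, -4) = -2619 - (-193*(-4) - 4*10 - 18*10*(-4) + 10*(-4)*10**2 + 20*10**2*(-4)**2 + 220*10*(-4)**2)/(5*(10 + 22*(-4) + 2*10*(-4))) = -2619 - (772 - 40 + 720 + 10*(-4)*100 + 20*100*16 + 220*10*16)/(5*(10 - 88 - 80)) = -2619 - (772 - 40 + 720 - 4000 + 32000 + 35200)/(5*(-158)) = -2619 - (-1)*64652/(5*158) = -2619 - 1*(-32326/395) = -2619 + 32326/395 = -1002179/395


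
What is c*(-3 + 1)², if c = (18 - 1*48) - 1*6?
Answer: -144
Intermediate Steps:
c = -36 (c = (18 - 48) - 6 = -30 - 6 = -36)
c*(-3 + 1)² = -36*(-3 + 1)² = -36*(-2)² = -36*4 = -144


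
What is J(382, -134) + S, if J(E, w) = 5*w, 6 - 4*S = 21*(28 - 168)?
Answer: 133/2 ≈ 66.500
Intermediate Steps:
S = 1473/2 (S = 3/2 - 21*(28 - 168)/4 = 3/2 - 21*(-140)/4 = 3/2 - 1/4*(-2940) = 3/2 + 735 = 1473/2 ≈ 736.50)
J(382, -134) + S = 5*(-134) + 1473/2 = -670 + 1473/2 = 133/2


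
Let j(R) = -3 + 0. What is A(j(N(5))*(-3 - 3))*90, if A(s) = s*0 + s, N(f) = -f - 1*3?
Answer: 1620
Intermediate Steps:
N(f) = -3 - f (N(f) = -f - 3 = -3 - f)
j(R) = -3
A(s) = s (A(s) = 0 + s = s)
A(j(N(5))*(-3 - 3))*90 = -3*(-3 - 3)*90 = -3*(-6)*90 = 18*90 = 1620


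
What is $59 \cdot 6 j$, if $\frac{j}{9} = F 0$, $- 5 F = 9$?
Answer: $0$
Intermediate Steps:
$F = - \frac{9}{5}$ ($F = \left(- \frac{1}{5}\right) 9 = - \frac{9}{5} \approx -1.8$)
$j = 0$ ($j = 9 \left(\left(- \frac{9}{5}\right) 0\right) = 9 \cdot 0 = 0$)
$59 \cdot 6 j = 59 \cdot 6 \cdot 0 = 354 \cdot 0 = 0$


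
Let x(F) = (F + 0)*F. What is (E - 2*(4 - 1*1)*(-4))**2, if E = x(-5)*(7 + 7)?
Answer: 139876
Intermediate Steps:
x(F) = F**2 (x(F) = F*F = F**2)
E = 350 (E = (-5)**2*(7 + 7) = 25*14 = 350)
(E - 2*(4 - 1*1)*(-4))**2 = (350 - 2*(4 - 1*1)*(-4))**2 = (350 - 2*(4 - 1)*(-4))**2 = (350 - 2*3*(-4))**2 = (350 - 6*(-4))**2 = (350 + 24)**2 = 374**2 = 139876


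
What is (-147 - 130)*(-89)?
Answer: 24653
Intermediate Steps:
(-147 - 130)*(-89) = -277*(-89) = 24653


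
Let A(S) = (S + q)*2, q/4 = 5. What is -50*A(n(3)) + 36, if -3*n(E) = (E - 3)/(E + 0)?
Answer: -1964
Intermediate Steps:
q = 20 (q = 4*5 = 20)
n(E) = -(-3 + E)/(3*E) (n(E) = -(E - 3)/(3*(E + 0)) = -(-3 + E)/(3*E))
A(S) = 40 + 2*S (A(S) = (S + 20)*2 = (20 + S)*2 = 40 + 2*S)
-50*A(n(3)) + 36 = -50*(40 + 2*((⅓)*(3 - 1*3)/3)) + 36 = -50*(40 + 2*((⅓)*(⅓)*(3 - 3))) + 36 = -50*(40 + 2*((⅓)*(⅓)*0)) + 36 = -50*(40 + 2*0) + 36 = -50*(40 + 0) + 36 = -50*40 + 36 = -2000 + 36 = -1964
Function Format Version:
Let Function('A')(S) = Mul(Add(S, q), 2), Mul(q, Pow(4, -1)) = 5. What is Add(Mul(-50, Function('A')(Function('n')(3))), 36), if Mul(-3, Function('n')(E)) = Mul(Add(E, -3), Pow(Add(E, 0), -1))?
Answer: -1964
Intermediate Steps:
q = 20 (q = Mul(4, 5) = 20)
Function('n')(E) = Mul(Rational(-1, 3), Pow(E, -1), Add(-3, E)) (Function('n')(E) = Mul(Rational(-1, 3), Mul(Add(E, -3), Pow(Add(E, 0), -1))) = Mul(Rational(-1, 3), Mul(Add(-3, E), Pow(E, -1))) = Mul(Rational(-1, 3), Mul(Pow(E, -1), Add(-3, E))) = Mul(Rational(-1, 3), Pow(E, -1), Add(-3, E)))
Function('A')(S) = Add(40, Mul(2, S)) (Function('A')(S) = Mul(Add(S, 20), 2) = Mul(Add(20, S), 2) = Add(40, Mul(2, S)))
Add(Mul(-50, Function('A')(Function('n')(3))), 36) = Add(Mul(-50, Add(40, Mul(2, Mul(Rational(1, 3), Pow(3, -1), Add(3, Mul(-1, 3)))))), 36) = Add(Mul(-50, Add(40, Mul(2, Mul(Rational(1, 3), Rational(1, 3), Add(3, -3))))), 36) = Add(Mul(-50, Add(40, Mul(2, Mul(Rational(1, 3), Rational(1, 3), 0)))), 36) = Add(Mul(-50, Add(40, Mul(2, 0))), 36) = Add(Mul(-50, Add(40, 0)), 36) = Add(Mul(-50, 40), 36) = Add(-2000, 36) = -1964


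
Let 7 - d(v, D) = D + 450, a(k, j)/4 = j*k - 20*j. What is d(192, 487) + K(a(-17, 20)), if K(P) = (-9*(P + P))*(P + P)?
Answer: -315418530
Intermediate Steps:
a(k, j) = -80*j + 4*j*k (a(k, j) = 4*(j*k - 20*j) = 4*(-20*j + j*k) = -80*j + 4*j*k)
d(v, D) = -443 - D (d(v, D) = 7 - (D + 450) = 7 - (450 + D) = 7 + (-450 - D) = -443 - D)
K(P) = -36*P² (K(P) = (-18*P)*(2*P) = -36*P²)
d(192, 487) + K(a(-17, 20)) = (-443 - 1*487) - 36*6400*(-20 - 17)² = (-443 - 487) - 36*(4*20*(-37))² = -930 - 36*(-2960)² = -930 - 36*8761600 = -930 - 315417600 = -315418530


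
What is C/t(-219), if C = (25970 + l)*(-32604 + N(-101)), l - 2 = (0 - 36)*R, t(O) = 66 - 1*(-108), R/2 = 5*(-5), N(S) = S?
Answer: -454141630/87 ≈ -5.2200e+6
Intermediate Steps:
R = -50 (R = 2*(5*(-5)) = 2*(-25) = -50)
t(O) = 174 (t(O) = 66 + 108 = 174)
l = 1802 (l = 2 + (0 - 36)*(-50) = 2 - 36*(-50) = 2 + 1800 = 1802)
C = -908283260 (C = (25970 + 1802)*(-32604 - 101) = 27772*(-32705) = -908283260)
C/t(-219) = -908283260/174 = -908283260*1/174 = -454141630/87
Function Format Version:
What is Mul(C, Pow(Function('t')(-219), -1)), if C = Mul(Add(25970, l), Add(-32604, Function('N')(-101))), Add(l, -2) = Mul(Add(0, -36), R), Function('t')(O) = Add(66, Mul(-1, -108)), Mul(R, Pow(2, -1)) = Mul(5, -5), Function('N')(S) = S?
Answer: Rational(-454141630, 87) ≈ -5.2200e+6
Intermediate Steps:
R = -50 (R = Mul(2, Mul(5, -5)) = Mul(2, -25) = -50)
Function('t')(O) = 174 (Function('t')(O) = Add(66, 108) = 174)
l = 1802 (l = Add(2, Mul(Add(0, -36), -50)) = Add(2, Mul(-36, -50)) = Add(2, 1800) = 1802)
C = -908283260 (C = Mul(Add(25970, 1802), Add(-32604, -101)) = Mul(27772, -32705) = -908283260)
Mul(C, Pow(Function('t')(-219), -1)) = Mul(-908283260, Pow(174, -1)) = Mul(-908283260, Rational(1, 174)) = Rational(-454141630, 87)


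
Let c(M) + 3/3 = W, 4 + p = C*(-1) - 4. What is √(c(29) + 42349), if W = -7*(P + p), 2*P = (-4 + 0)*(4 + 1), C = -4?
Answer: √42446 ≈ 206.02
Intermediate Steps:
P = -10 (P = ((-4 + 0)*(4 + 1))/2 = (-4*5)/2 = (½)*(-20) = -10)
p = -4 (p = -4 + (-4*(-1) - 4) = -4 + (4 - 4) = -4 + 0 = -4)
W = 98 (W = -7*(-10 - 4) = -7*(-14) = 98)
c(M) = 97 (c(M) = -1 + 98 = 97)
√(c(29) + 42349) = √(97 + 42349) = √42446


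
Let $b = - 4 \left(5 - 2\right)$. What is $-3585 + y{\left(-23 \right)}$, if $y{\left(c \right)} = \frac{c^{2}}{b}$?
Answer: $- \frac{43549}{12} \approx -3629.1$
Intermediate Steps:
$b = -12$ ($b = \left(-4\right) 3 = -12$)
$y{\left(c \right)} = - \frac{c^{2}}{12}$ ($y{\left(c \right)} = \frac{c^{2}}{-12} = c^{2} \left(- \frac{1}{12}\right) = - \frac{c^{2}}{12}$)
$-3585 + y{\left(-23 \right)} = -3585 - \frac{\left(-23\right)^{2}}{12} = -3585 - \frac{529}{12} = - \frac{43549}{12}$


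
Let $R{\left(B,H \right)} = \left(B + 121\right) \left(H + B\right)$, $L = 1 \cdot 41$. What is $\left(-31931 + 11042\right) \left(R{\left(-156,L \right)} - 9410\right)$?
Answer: $112487265$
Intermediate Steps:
$L = 41$
$R{\left(B,H \right)} = \left(121 + B\right) \left(B + H\right)$
$\left(-31931 + 11042\right) \left(R{\left(-156,L \right)} - 9410\right) = \left(-31931 + 11042\right) \left(\left(\left(-156\right)^{2} + 121 \left(-156\right) + 121 \cdot 41 - 6396\right) - 9410\right) = - 20889 \left(\left(24336 - 18876 + 4961 - 6396\right) - 9410\right) = - 20889 \left(4025 - 9410\right) = \left(-20889\right) \left(-5385\right) = 112487265$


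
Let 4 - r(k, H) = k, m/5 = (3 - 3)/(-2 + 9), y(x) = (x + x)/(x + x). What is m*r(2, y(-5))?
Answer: 0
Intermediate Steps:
y(x) = 1 (y(x) = (2*x)/((2*x)) = (2*x)*(1/(2*x)) = 1)
m = 0 (m = 5*((3 - 3)/(-2 + 9)) = 5*(0/7) = 5*(0*(1/7)) = 5*0 = 0)
r(k, H) = 4 - k
m*r(2, y(-5)) = 0*(4 - 1*2) = 0*(4 - 2) = 0*2 = 0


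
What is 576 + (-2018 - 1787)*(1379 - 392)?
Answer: -3754959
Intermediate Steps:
576 + (-2018 - 1787)*(1379 - 392) = 576 - 3805*987 = 576 - 3755535 = -3754959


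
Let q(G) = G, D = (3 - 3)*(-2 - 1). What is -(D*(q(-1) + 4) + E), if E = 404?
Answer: -404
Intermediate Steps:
D = 0 (D = 0*(-3) = 0)
-(D*(q(-1) + 4) + E) = -(0*(-1 + 4) + 404) = -(0*3 + 404) = -(0 + 404) = -1*404 = -404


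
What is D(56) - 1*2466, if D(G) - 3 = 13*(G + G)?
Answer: -1007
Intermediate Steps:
D(G) = 3 + 26*G (D(G) = 3 + 13*(G + G) = 3 + 13*(2*G) = 3 + 26*G)
D(56) - 1*2466 = (3 + 26*56) - 1*2466 = (3 + 1456) - 2466 = 1459 - 2466 = -1007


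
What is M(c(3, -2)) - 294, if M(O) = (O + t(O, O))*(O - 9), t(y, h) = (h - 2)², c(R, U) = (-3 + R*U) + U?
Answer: -3454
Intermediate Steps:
c(R, U) = -3 + U + R*U
t(y, h) = (-2 + h)²
M(O) = (-9 + O)*(O + (-2 + O)²) (M(O) = (O + (-2 + O)²)*(O - 9) = (O + (-2 + O)²)*(-9 + O) = (-9 + O)*(O + (-2 + O)²))
M(c(3, -2)) - 294 = (-36 + (-3 - 2 + 3*(-2))³ - 12*(-3 - 2 + 3*(-2))² + 31*(-3 - 2 + 3*(-2))) - 294 = (-36 + (-3 - 2 - 6)³ - 12*(-3 - 2 - 6)² + 31*(-3 - 2 - 6)) - 294 = (-36 + (-11)³ - 12*(-11)² + 31*(-11)) - 294 = (-36 - 1331 - 12*121 - 341) - 294 = (-36 - 1331 - 1452 - 341) - 294 = -3160 - 294 = -3454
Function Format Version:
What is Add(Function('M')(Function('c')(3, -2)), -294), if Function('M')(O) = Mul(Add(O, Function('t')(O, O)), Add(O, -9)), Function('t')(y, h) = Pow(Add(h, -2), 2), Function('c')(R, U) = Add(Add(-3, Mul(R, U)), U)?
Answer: -3454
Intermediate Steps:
Function('c')(R, U) = Add(-3, U, Mul(R, U))
Function('t')(y, h) = Pow(Add(-2, h), 2)
Function('M')(O) = Mul(Add(-9, O), Add(O, Pow(Add(-2, O), 2))) (Function('M')(O) = Mul(Add(O, Pow(Add(-2, O), 2)), Add(O, -9)) = Mul(Add(O, Pow(Add(-2, O), 2)), Add(-9, O)) = Mul(Add(-9, O), Add(O, Pow(Add(-2, O), 2))))
Add(Function('M')(Function('c')(3, -2)), -294) = Add(Add(-36, Pow(Add(-3, -2, Mul(3, -2)), 3), Mul(-12, Pow(Add(-3, -2, Mul(3, -2)), 2)), Mul(31, Add(-3, -2, Mul(3, -2)))), -294) = Add(Add(-36, Pow(Add(-3, -2, -6), 3), Mul(-12, Pow(Add(-3, -2, -6), 2)), Mul(31, Add(-3, -2, -6))), -294) = Add(Add(-36, Pow(-11, 3), Mul(-12, Pow(-11, 2)), Mul(31, -11)), -294) = Add(Add(-36, -1331, Mul(-12, 121), -341), -294) = Add(Add(-36, -1331, -1452, -341), -294) = Add(-3160, -294) = -3454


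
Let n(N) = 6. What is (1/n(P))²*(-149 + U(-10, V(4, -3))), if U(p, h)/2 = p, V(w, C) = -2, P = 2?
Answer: -169/36 ≈ -4.6944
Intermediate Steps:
U(p, h) = 2*p
(1/n(P))²*(-149 + U(-10, V(4, -3))) = (1/6)²*(-149 + 2*(-10)) = (⅙)²*(-149 - 20) = (1/36)*(-169) = -169/36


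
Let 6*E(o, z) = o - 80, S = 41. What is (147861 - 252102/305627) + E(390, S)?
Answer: 135617557420/916881 ≈ 1.4791e+5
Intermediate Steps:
E(o, z) = -40/3 + o/6 (E(o, z) = (o - 80)/6 = (-80 + o)/6 = -40/3 + o/6)
(147861 - 252102/305627) + E(390, S) = (147861 - 252102/305627) + (-40/3 + (⅙)*390) = (147861 - 252102*1/305627) + (-40/3 + 65) = (147861 - 252102/305627) + 155/3 = 45190061745/305627 + 155/3 = 135617557420/916881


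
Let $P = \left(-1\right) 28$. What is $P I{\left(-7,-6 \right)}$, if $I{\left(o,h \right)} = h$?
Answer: $168$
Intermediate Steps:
$P = -28$
$P I{\left(-7,-6 \right)} = \left(-28\right) \left(-6\right) = 168$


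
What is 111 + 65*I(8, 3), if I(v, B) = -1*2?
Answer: -19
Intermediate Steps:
I(v, B) = -2
111 + 65*I(8, 3) = 111 + 65*(-2) = 111 - 130 = -19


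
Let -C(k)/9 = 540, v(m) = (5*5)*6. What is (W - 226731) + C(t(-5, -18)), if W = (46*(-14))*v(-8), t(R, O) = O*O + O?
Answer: -328191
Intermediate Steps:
t(R, O) = O + O² (t(R, O) = O² + O = O + O²)
v(m) = 150 (v(m) = 25*6 = 150)
C(k) = -4860 (C(k) = -9*540 = -4860)
W = -96600 (W = (46*(-14))*150 = -644*150 = -96600)
(W - 226731) + C(t(-5, -18)) = (-96600 - 226731) - 4860 = -323331 - 4860 = -328191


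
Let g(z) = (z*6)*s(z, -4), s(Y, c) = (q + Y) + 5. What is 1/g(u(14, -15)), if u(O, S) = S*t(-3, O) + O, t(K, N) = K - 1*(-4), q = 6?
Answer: -1/60 ≈ -0.016667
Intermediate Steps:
t(K, N) = 4 + K (t(K, N) = K + 4 = 4 + K)
u(O, S) = O + S (u(O, S) = S*(4 - 3) + O = S*1 + O = S + O = O + S)
s(Y, c) = 11 + Y (s(Y, c) = (6 + Y) + 5 = 11 + Y)
g(z) = 6*z*(11 + z) (g(z) = (z*6)*(11 + z) = (6*z)*(11 + z) = 6*z*(11 + z))
1/g(u(14, -15)) = 1/(6*(14 - 15)*(11 + (14 - 15))) = 1/(6*(-1)*(11 - 1)) = 1/(6*(-1)*10) = 1/(-60) = -1/60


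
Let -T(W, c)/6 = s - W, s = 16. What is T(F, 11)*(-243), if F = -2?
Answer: 26244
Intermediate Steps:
T(W, c) = -96 + 6*W (T(W, c) = -6*(16 - W) = -96 + 6*W)
T(F, 11)*(-243) = (-96 + 6*(-2))*(-243) = (-96 - 12)*(-243) = -108*(-243) = 26244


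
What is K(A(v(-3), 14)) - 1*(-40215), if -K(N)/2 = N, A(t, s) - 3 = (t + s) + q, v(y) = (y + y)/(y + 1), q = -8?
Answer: 40191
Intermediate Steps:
v(y) = 2*y/(1 + y) (v(y) = (2*y)/(1 + y) = 2*y/(1 + y))
A(t, s) = -5 + s + t (A(t, s) = 3 + ((t + s) - 8) = 3 + ((s + t) - 8) = 3 + (-8 + s + t) = -5 + s + t)
K(N) = -2*N
K(A(v(-3), 14)) - 1*(-40215) = -2*(-5 + 14 + 2*(-3)/(1 - 3)) - 1*(-40215) = -2*(-5 + 14 + 2*(-3)/(-2)) + 40215 = -2*(-5 + 14 + 2*(-3)*(-½)) + 40215 = -2*(-5 + 14 + 3) + 40215 = -2*12 + 40215 = -24 + 40215 = 40191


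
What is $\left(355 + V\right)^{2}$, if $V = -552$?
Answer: $38809$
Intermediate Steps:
$\left(355 + V\right)^{2} = \left(355 - 552\right)^{2} = \left(-197\right)^{2} = 38809$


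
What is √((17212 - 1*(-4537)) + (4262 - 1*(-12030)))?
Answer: √38041 ≈ 195.04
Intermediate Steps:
√((17212 - 1*(-4537)) + (4262 - 1*(-12030))) = √((17212 + 4537) + (4262 + 12030)) = √(21749 + 16292) = √38041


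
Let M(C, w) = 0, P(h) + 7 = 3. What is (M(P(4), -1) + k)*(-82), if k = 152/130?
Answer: -6232/65 ≈ -95.877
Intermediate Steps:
P(h) = -4 (P(h) = -7 + 3 = -4)
k = 76/65 (k = 152*(1/130) = 76/65 ≈ 1.1692)
(M(P(4), -1) + k)*(-82) = (0 + 76/65)*(-82) = (76/65)*(-82) = -6232/65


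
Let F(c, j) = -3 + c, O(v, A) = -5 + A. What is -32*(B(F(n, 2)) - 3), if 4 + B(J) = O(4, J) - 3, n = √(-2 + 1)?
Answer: 576 - 32*I ≈ 576.0 - 32.0*I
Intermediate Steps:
n = I (n = √(-1) = I ≈ 1.0*I)
B(J) = -12 + J (B(J) = -4 + ((-5 + J) - 3) = -4 + (-8 + J) = -12 + J)
-32*(B(F(n, 2)) - 3) = -32*((-12 + (-3 + I)) - 3) = -32*((-15 + I) - 3) = -32*(-18 + I) = 576 - 32*I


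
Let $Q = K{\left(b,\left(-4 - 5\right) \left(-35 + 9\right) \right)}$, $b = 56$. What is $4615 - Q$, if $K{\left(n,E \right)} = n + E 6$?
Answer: $3155$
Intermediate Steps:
$K{\left(n,E \right)} = n + 6 E$
$Q = 1460$ ($Q = 56 + 6 \left(-4 - 5\right) \left(-35 + 9\right) = 56 + 6 \left(\left(-9\right) \left(-26\right)\right) = 56 + 6 \cdot 234 = 56 + 1404 = 1460$)
$4615 - Q = 4615 - 1460 = 3155$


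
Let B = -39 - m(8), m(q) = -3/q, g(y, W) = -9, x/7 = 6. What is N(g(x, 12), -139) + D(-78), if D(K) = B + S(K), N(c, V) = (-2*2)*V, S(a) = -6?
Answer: 4091/8 ≈ 511.38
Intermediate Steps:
x = 42 (x = 7*6 = 42)
B = -309/8 (B = -39 - (-3)/8 = -39 - 1*(-3/8) = -39 + 3/8 = -309/8 ≈ -38.625)
N(c, V) = -4*V
D(K) = -357/8 (D(K) = -309/8 - 6 = -357/8)
N(g(x, 12), -139) + D(-78) = -4*(-139) - 357/8 = 556 - 357/8 = 4091/8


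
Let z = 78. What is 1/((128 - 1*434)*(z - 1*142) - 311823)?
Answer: -1/292239 ≈ -3.4219e-6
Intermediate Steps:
1/((128 - 1*434)*(z - 1*142) - 311823) = 1/((128 - 1*434)*(78 - 1*142) - 311823) = 1/((128 - 434)*(78 - 142) - 311823) = 1/(-306*(-64) - 311823) = 1/(19584 - 311823) = 1/(-292239) = -1/292239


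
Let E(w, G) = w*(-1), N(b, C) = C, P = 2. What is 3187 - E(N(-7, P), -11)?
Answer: 3189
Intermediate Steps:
E(w, G) = -w
3187 - E(N(-7, P), -11) = 3187 - (-1)*2 = 3187 - 1*(-2) = 3187 + 2 = 3189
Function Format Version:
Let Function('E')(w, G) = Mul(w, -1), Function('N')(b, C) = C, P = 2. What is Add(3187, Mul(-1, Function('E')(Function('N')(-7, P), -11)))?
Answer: 3189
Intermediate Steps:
Function('E')(w, G) = Mul(-1, w)
Add(3187, Mul(-1, Function('E')(Function('N')(-7, P), -11))) = Add(3187, Mul(-1, Mul(-1, 2))) = Add(3187, Mul(-1, -2)) = Add(3187, 2) = 3189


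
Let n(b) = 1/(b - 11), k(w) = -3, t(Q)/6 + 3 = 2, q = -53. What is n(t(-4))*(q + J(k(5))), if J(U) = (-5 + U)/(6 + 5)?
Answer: 591/187 ≈ 3.1604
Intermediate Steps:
t(Q) = -6 (t(Q) = -18 + 6*2 = -18 + 12 = -6)
J(U) = -5/11 + U/11 (J(U) = (-5 + U)/11 = (-5 + U)*(1/11) = -5/11 + U/11)
n(b) = 1/(-11 + b)
n(t(-4))*(q + J(k(5))) = (-53 + (-5/11 + (1/11)*(-3)))/(-11 - 6) = (-53 + (-5/11 - 3/11))/(-17) = -(-53 - 8/11)/17 = -1/17*(-591/11) = 591/187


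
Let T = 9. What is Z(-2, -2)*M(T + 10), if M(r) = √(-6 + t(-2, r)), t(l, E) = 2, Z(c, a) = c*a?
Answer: 8*I ≈ 8.0*I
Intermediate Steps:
Z(c, a) = a*c
M(r) = 2*I (M(r) = √(-6 + 2) = √(-4) = 2*I)
Z(-2, -2)*M(T + 10) = (-2*(-2))*(2*I) = 4*(2*I) = 8*I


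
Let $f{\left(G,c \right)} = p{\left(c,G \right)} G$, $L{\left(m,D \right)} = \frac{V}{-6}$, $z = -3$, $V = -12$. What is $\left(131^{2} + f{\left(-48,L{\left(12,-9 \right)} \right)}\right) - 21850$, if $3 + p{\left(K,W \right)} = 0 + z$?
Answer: $-4401$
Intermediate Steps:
$p{\left(K,W \right)} = -6$ ($p{\left(K,W \right)} = -3 + \left(0 - 3\right) = -3 - 3 = -6$)
$L{\left(m,D \right)} = 2$ ($L{\left(m,D \right)} = - \frac{12}{-6} = \left(-12\right) \left(- \frac{1}{6}\right) = 2$)
$f{\left(G,c \right)} = - 6 G$
$\left(131^{2} + f{\left(-48,L{\left(12,-9 \right)} \right)}\right) - 21850 = \left(131^{2} - -288\right) - 21850 = \left(17161 + 288\right) - 21850 = 17449 - 21850 = -4401$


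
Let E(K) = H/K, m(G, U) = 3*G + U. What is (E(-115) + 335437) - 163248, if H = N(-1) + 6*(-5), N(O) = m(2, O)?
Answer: 3960352/23 ≈ 1.7219e+5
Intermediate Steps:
m(G, U) = U + 3*G
N(O) = 6 + O (N(O) = O + 3*2 = O + 6 = 6 + O)
H = -25 (H = (6 - 1) + 6*(-5) = 5 - 30 = -25)
E(K) = -25/K
(E(-115) + 335437) - 163248 = (-25/(-115) + 335437) - 163248 = (-25*(-1/115) + 335437) - 163248 = (5/23 + 335437) - 163248 = 7715056/23 - 163248 = 3960352/23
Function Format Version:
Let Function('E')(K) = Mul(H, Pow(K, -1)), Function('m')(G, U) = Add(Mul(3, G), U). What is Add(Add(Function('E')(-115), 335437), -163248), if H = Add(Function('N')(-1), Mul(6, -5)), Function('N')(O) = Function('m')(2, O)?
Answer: Rational(3960352, 23) ≈ 1.7219e+5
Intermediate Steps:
Function('m')(G, U) = Add(U, Mul(3, G))
Function('N')(O) = Add(6, O) (Function('N')(O) = Add(O, Mul(3, 2)) = Add(O, 6) = Add(6, O))
H = -25 (H = Add(Add(6, -1), Mul(6, -5)) = Add(5, -30) = -25)
Function('E')(K) = Mul(-25, Pow(K, -1))
Add(Add(Function('E')(-115), 335437), -163248) = Add(Add(Mul(-25, Pow(-115, -1)), 335437), -163248) = Add(Add(Mul(-25, Rational(-1, 115)), 335437), -163248) = Add(Add(Rational(5, 23), 335437), -163248) = Add(Rational(7715056, 23), -163248) = Rational(3960352, 23)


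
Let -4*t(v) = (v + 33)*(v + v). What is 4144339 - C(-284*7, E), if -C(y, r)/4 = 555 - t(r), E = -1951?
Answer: 11630595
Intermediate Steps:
t(v) = -v*(33 + v)/2 (t(v) = -(v + 33)*(v + v)/4 = -(33 + v)*2*v/4 = -v*(33 + v)/2)
C(y, r) = -2220 - 2*r*(33 + r) (C(y, r) = -4*(555 - (-1)*r*(33 + r)/2) = -4*(555 + r*(33 + r)/2) = -2220 - 2*r*(33 + r))
4144339 - C(-284*7, E) = 4144339 - (-2220 - 2*(-1951)*(33 - 1951)) = 4144339 - (-2220 - 2*(-1951)*(-1918)) = 4144339 - (-2220 - 7484036) = 4144339 - 1*(-7486256) = 4144339 + 7486256 = 11630595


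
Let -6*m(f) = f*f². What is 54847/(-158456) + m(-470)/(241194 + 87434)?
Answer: 70444964347/1346717544 ≈ 52.309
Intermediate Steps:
m(f) = -f³/6 (m(f) = -f*f²/6 = -f³/6)
54847/(-158456) + m(-470)/(241194 + 87434) = 54847/(-158456) + (-⅙*(-470)³)/(241194 + 87434) = 54847*(-1/158456) - ⅙*(-103823000)/328628 = -54847/158456 + (51911500/3)*(1/328628) = -54847/158456 + 12977875/246471 = 70444964347/1346717544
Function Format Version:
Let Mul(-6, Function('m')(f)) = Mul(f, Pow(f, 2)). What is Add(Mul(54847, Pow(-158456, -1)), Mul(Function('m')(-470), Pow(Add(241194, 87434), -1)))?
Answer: Rational(70444964347, 1346717544) ≈ 52.309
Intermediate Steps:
Function('m')(f) = Mul(Rational(-1, 6), Pow(f, 3)) (Function('m')(f) = Mul(Rational(-1, 6), Mul(f, Pow(f, 2))) = Mul(Rational(-1, 6), Pow(f, 3)))
Add(Mul(54847, Pow(-158456, -1)), Mul(Function('m')(-470), Pow(Add(241194, 87434), -1))) = Add(Mul(54847, Pow(-158456, -1)), Mul(Mul(Rational(-1, 6), Pow(-470, 3)), Pow(Add(241194, 87434), -1))) = Add(Mul(54847, Rational(-1, 158456)), Mul(Mul(Rational(-1, 6), -103823000), Pow(328628, -1))) = Add(Rational(-54847, 158456), Mul(Rational(51911500, 3), Rational(1, 328628))) = Add(Rational(-54847, 158456), Rational(12977875, 246471)) = Rational(70444964347, 1346717544)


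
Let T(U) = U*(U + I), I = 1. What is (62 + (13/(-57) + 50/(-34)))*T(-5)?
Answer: 1168640/969 ≈ 1206.0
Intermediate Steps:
T(U) = U*(1 + U) (T(U) = U*(U + 1) = U*(1 + U))
(62 + (13/(-57) + 50/(-34)))*T(-5) = (62 + (13/(-57) + 50/(-34)))*(-5*(1 - 5)) = (62 + (13*(-1/57) + 50*(-1/34)))*(-5*(-4)) = (62 + (-13/57 - 25/17))*20 = (62 - 1646/969)*20 = (58432/969)*20 = 1168640/969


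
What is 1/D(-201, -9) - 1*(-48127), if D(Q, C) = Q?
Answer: 9673526/201 ≈ 48127.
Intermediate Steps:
1/D(-201, -9) - 1*(-48127) = 1/(-201) - 1*(-48127) = -1/201 + 48127 = 9673526/201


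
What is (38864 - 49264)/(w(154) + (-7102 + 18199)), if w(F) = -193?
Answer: -1300/1363 ≈ -0.95378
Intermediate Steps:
(38864 - 49264)/(w(154) + (-7102 + 18199)) = (38864 - 49264)/(-193 + (-7102 + 18199)) = -10400/(-193 + 11097) = -10400/10904 = -10400*1/10904 = -1300/1363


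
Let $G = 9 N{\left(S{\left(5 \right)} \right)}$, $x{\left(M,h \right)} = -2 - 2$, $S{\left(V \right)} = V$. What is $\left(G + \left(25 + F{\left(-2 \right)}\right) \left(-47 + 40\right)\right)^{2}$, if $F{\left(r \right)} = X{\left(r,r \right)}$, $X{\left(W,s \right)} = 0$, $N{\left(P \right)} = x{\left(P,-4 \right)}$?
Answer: $44521$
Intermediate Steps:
$x{\left(M,h \right)} = -4$
$N{\left(P \right)} = -4$
$F{\left(r \right)} = 0$
$G = -36$ ($G = 9 \left(-4\right) = -36$)
$\left(G + \left(25 + F{\left(-2 \right)}\right) \left(-47 + 40\right)\right)^{2} = \left(-36 + \left(25 + 0\right) \left(-47 + 40\right)\right)^{2} = \left(-36 + 25 \left(-7\right)\right)^{2} = \left(-36 - 175\right)^{2} = \left(-211\right)^{2} = 44521$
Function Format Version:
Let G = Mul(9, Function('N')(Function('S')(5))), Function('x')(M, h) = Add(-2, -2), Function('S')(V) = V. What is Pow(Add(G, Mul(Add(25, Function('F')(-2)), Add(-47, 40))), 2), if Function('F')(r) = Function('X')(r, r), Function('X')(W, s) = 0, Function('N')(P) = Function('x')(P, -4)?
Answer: 44521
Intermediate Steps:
Function('x')(M, h) = -4
Function('N')(P) = -4
Function('F')(r) = 0
G = -36 (G = Mul(9, -4) = -36)
Pow(Add(G, Mul(Add(25, Function('F')(-2)), Add(-47, 40))), 2) = Pow(Add(-36, Mul(Add(25, 0), Add(-47, 40))), 2) = Pow(Add(-36, Mul(25, -7)), 2) = Pow(Add(-36, -175), 2) = Pow(-211, 2) = 44521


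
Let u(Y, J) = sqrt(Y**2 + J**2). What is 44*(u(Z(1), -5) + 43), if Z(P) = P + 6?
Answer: 1892 + 44*sqrt(74) ≈ 2270.5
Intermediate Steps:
Z(P) = 6 + P
u(Y, J) = sqrt(J**2 + Y**2)
44*(u(Z(1), -5) + 43) = 44*(sqrt((-5)**2 + (6 + 1)**2) + 43) = 44*(sqrt(25 + 7**2) + 43) = 44*(sqrt(25 + 49) + 43) = 44*(sqrt(74) + 43) = 44*(43 + sqrt(74)) = 1892 + 44*sqrt(74)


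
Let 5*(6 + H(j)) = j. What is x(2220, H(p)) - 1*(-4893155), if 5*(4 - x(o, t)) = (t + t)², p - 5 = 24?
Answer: 611644871/125 ≈ 4.8932e+6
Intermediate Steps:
p = 29 (p = 5 + 24 = 29)
H(j) = -6 + j/5
x(o, t) = 4 - 4*t²/5 (x(o, t) = 4 - (t + t)²/5 = 4 - 4*t²/5)
x(2220, H(p)) - 1*(-4893155) = (4 - 4*(-6 + (⅕)*29)²/5) - 1*(-4893155) = (4 - 4*(-6 + 29/5)²/5) + 4893155 = (4 - 4*(-⅕)²/5) + 4893155 = (4 - ⅘*1/25) + 4893155 = (4 - 4/125) + 4893155 = 496/125 + 4893155 = 611644871/125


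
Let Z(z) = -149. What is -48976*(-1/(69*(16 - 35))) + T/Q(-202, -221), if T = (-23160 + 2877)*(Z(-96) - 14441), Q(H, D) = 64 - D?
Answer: 1361224286/1311 ≈ 1.0383e+6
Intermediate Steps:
T = 295928970 (T = (-23160 + 2877)*(-149 - 14441) = -20283*(-14590) = 295928970)
-48976*(-1/(69*(16 - 35))) + T/Q(-202, -221) = -48976*(-1/(69*(16 - 35))) + 295928970/(64 - 1*(-221)) = -48976/((-69*(-19))) + 295928970/(64 + 221) = -48976/1311 + 295928970/285 = -48976*1/1311 + 295928970*(1/285) = -48976/1311 + 19728598/19 = 1361224286/1311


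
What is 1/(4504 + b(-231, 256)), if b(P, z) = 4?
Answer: 1/4508 ≈ 0.00022183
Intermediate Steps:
1/(4504 + b(-231, 256)) = 1/(4504 + 4) = 1/4508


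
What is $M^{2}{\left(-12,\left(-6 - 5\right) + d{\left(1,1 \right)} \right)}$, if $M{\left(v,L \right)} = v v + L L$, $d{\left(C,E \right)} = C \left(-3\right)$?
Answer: $115600$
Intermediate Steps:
$d{\left(C,E \right)} = - 3 C$
$M{\left(v,L \right)} = L^{2} + v^{2}$ ($M{\left(v,L \right)} = v^{2} + L^{2} = L^{2} + v^{2}$)
$M^{2}{\left(-12,\left(-6 - 5\right) + d{\left(1,1 \right)} \right)} = \left(\left(\left(-6 - 5\right) - 3\right)^{2} + \left(-12\right)^{2}\right)^{2} = \left(\left(-11 - 3\right)^{2} + 144\right)^{2} = \left(\left(-14\right)^{2} + 144\right)^{2} = \left(196 + 144\right)^{2} = 340^{2} = 115600$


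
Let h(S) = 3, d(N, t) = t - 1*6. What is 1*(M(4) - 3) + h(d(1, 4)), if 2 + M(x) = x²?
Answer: 14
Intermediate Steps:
d(N, t) = -6 + t (d(N, t) = t - 6 = -6 + t)
M(x) = -2 + x²
1*(M(4) - 3) + h(d(1, 4)) = 1*((-2 + 4²) - 3) + 3 = 1*((-2 + 16) - 3) + 3 = 1*(14 - 3) + 3 = 1*11 + 3 = 11 + 3 = 14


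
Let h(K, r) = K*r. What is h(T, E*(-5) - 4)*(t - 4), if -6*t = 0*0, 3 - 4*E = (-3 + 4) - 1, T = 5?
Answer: 155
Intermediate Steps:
E = ¾ (E = ¾ - ((-3 + 4) - 1)/4 = ¾ - (1 - 1)/4 = ¾ - ¼*0 = ¾ + 0 = ¾ ≈ 0.75000)
t = 0 (t = -0*0 = -⅙*0 = 0)
h(T, E*(-5) - 4)*(t - 4) = (5*((¾)*(-5) - 4))*(0 - 4) = (5*(-15/4 - 4))*(-4) = (5*(-31/4))*(-4) = -155/4*(-4) = 155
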